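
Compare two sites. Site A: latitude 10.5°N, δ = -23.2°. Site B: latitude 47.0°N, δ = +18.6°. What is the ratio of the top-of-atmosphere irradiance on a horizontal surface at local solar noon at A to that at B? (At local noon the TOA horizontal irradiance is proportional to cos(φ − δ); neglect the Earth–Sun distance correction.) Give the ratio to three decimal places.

0.946

A: cos θ_z = cos(10.5° − (-23.2°)) = 0.8320.
B: cos θ_z = cos(47.0° − (18.6°)) = 0.8796.
Ratio A/B = 0.8320 / 0.8796 = 0.9459.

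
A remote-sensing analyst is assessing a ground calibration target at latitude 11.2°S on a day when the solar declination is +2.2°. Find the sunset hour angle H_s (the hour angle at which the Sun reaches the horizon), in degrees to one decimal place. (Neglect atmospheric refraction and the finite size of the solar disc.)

−tan φ tan δ = −(-0.1980)(0.0384) = 0.0076; H_s = arccos(0.0076) = 89.56°.

89.6°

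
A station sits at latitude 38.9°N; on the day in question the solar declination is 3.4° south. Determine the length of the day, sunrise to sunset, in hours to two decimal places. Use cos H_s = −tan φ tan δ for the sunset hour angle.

cos H_s = −tan(38.9°) · tan(-3.4°) = 0.0479, so H_s = arccos(0.0479) = 87.25°.
Day length = 2 H_s / 15° h⁻¹ = 174.50° / 15 = 11.633 h.

11.63 hours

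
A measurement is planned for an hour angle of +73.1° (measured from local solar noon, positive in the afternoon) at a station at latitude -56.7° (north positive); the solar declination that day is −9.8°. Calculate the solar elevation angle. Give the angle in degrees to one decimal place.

17.4°

cos θ_z = sin φ sin δ + cos φ cos δ cos H = (-0.8358)(-0.1702) + (0.5490)(0.9854)(0.2907) = 0.2995.
θ_z = arccos(0.2995) = 72.57°, so the elevation is 90° − 72.57° = 17.43°.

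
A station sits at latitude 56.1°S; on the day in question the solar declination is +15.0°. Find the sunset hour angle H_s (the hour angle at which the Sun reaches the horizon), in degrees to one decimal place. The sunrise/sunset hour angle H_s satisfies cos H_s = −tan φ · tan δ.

66.5°

cos H_s = −tan(-56.1°) · tan(15.0°) = 0.3988, so H_s = arccos(0.3988) = 66.50°.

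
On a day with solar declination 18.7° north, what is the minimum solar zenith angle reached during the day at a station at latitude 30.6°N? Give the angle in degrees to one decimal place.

At local solar noon the hour angle is zero, so the zenith angle is |φ − δ| = |30.6° − (18.7°)| = 11.9°.

11.9°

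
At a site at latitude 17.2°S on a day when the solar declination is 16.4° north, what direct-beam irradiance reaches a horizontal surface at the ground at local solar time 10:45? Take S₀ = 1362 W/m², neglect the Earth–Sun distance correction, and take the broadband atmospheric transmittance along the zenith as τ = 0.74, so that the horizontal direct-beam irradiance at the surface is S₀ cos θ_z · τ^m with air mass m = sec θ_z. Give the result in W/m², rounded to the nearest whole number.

728 W/m²

Hour angle H = 15° × (10.75 − 12) = -18.75°.
cos θ_z = sin(-17.2°) sin(16.4°) + cos(-17.2°) cos(16.4°) cos(-18.75°) = -0.0835 + 0.8678 = 0.7843.
Air mass m = 1/cos θ_z = 1/0.7843 = 1.275; τ^m = 0.74^1.275 = 0.6812.
Surface direct beam = 1362 × 0.7843 × 0.6812 = 727.67 W/m².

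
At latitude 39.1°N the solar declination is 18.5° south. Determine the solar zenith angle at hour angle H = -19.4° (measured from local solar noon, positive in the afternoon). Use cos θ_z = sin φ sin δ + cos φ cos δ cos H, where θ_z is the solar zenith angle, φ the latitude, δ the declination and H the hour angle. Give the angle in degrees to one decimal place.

cos θ_z = sin(39.1°) sin(-18.5°) + cos(39.1°) cos(-18.5°) cos(-19.40°) = -0.2001 + 0.6942 = 0.4941.
θ_z = arccos(0.4941) = 60.39°.

60.4°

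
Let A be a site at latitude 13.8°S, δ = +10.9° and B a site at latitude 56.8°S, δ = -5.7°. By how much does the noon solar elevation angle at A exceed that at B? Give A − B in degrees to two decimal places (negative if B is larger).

A: 90° − |-13.8 − (10.9)| = 65.30°.
B: 90° − |-56.8 − (-5.7)| = 38.90°.
A − B = 65.30 − 38.90 = 26.40°.

+26.40°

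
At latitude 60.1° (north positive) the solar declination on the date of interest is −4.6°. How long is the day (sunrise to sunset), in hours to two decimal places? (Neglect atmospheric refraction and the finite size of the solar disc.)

cos H_s = −tan(60.1°) · tan(-4.6°) = 0.1399, so H_s = arccos(0.1399) = 81.96°.
Day length = 2 H_s / 15° h⁻¹ = 163.92° / 15 = 10.928 h.

10.93 hours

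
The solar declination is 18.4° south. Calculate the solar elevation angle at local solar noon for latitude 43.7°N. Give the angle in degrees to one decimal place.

At local solar noon the hour angle is zero, so the elevation is 90° − |φ − δ| = 90° − |43.7° − (-18.4°)| = 90° − 62.1° = 27.9°.

27.9°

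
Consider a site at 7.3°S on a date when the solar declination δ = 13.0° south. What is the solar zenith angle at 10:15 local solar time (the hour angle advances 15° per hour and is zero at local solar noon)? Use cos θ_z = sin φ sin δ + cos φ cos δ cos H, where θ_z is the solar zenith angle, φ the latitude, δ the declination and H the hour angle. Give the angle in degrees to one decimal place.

26.4°

Hour angle H = 15° × (10.25 − 12) = -26.25°.
cos θ_z = sin φ sin δ + cos φ cos δ cos H = (-0.1271)(-0.2250) + (0.9919)(0.9744)(0.8969) = 0.8955.
θ_z = arccos(0.8955) = 26.43°.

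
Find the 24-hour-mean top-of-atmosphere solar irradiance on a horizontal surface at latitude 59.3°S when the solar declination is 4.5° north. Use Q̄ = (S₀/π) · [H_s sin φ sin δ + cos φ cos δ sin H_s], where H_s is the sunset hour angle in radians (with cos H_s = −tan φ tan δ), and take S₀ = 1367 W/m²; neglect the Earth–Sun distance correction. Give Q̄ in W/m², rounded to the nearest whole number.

−tan φ tan δ = −(-1.6842)(0.0787) = 0.1325; H_s = arccos(0.1325) = 82.39°. In radians, H_s = 1.4380.
H_s sin φ sin δ = 1.4380 × -0.8599 × 0.0785 = -0.0971.
cos φ cos δ sin H_s = 0.5105 × 0.9969 × 0.9912 = 0.5044.
Q̄ = (1367/π) × (-0.0971 + 0.5044) = 435.13 × 0.4073 = 177.23 W/m².

177 W/m²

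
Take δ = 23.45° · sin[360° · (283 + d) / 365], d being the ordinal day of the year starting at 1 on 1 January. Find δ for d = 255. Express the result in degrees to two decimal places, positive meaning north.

+3.82°

360 × (283 + 255) / 365 = 530.630°; sin(530.630°) = 0.1628.
δ = 23.45 × 0.1628 = 3.818° ≈ +3.82°.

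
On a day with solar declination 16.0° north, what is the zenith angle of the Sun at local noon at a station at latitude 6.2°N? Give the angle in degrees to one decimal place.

At local solar noon the hour angle is zero, so the zenith angle is |φ − δ| = |6.2° − (16.0°)| = 9.8°.

9.8°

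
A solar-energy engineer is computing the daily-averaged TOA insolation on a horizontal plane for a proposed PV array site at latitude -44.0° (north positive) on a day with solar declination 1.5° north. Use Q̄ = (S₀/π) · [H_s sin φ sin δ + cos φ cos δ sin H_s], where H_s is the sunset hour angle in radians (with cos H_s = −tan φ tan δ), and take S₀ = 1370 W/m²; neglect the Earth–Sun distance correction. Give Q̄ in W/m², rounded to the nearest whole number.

301 W/m²

−tan φ tan δ = −(-0.9657)(0.0262) = 0.0253; H_s = arccos(0.0253) = 88.55°. In radians, H_s = 1.5455.
H_s sin φ sin δ = 1.5455 × -0.6947 × 0.0262 = -0.0281.
cos φ cos δ sin H_s = 0.7193 × 0.9997 × 0.9997 = 0.7189.
Q̄ = (1370/π) × (-0.0281 + 0.7189) = 436.08 × 0.6908 = 301.24 W/m².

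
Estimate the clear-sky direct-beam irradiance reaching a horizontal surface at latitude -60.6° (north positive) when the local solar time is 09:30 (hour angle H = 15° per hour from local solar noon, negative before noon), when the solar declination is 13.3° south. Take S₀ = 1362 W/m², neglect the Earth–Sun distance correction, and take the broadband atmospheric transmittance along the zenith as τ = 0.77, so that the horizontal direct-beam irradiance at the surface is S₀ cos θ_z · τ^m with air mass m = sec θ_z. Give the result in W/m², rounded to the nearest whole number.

503 W/m²

Hour angle H = 15° × (9.5 − 12) = -37.50°.
With φ = -60.6°, δ = -13.3°, H = -37.50°: sin φ sin δ = 0.2004, cos φ cos δ cos H = 0.3790, so cos θ_z = 0.5794.
Air mass m = 1/cos θ_z = 1/0.5794 = 1.726; τ^m = 0.77^1.726 = 0.6369.
Surface direct beam = 1362 × 0.5794 × 0.6369 = 502.61 W/m².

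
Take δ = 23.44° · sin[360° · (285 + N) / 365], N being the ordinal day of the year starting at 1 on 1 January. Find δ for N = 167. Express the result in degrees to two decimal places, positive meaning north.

360 × (285 + 167) / 365 = 445.808°; sin(445.808°) = 0.9973.
δ = 23.44 × 0.9973 = 23.377° ≈ +23.38°.

+23.38°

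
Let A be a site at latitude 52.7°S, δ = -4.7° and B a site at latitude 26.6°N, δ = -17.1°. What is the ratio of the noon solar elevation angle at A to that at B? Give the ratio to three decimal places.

0.907

A: 90° − |-52.7 − (-4.7)| = 42.00°.
B: 90° − |26.6 − (-17.1)| = 46.30°.
Ratio A/B = 42.0000 / 46.3000 = 0.9071.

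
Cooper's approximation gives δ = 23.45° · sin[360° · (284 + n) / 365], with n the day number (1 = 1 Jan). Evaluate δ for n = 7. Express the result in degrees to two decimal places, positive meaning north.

-22.42°

360 × (284 + 7) / 365 = 287.014°; sin(287.014°) = -0.9562.
δ = 23.45 × -0.9562 = -22.423° ≈ -22.42°.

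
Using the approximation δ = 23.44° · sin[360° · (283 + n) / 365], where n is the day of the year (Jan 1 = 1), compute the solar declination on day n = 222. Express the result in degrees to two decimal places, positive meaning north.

360 × (283 + 222) / 365 = 498.082°; sin(498.082°) = 0.6681.
δ = 23.44 × 0.6681 = 15.660° ≈ +15.66°.

+15.66°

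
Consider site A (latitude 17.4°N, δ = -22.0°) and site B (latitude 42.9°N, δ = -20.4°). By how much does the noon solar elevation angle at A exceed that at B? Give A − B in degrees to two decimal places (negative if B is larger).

A: 90° − |17.4 − (-22.0)| = 50.60°.
B: 90° − |42.9 − (-20.4)| = 26.70°.
A − B = 50.60 − 26.70 = 23.90°.

+23.90°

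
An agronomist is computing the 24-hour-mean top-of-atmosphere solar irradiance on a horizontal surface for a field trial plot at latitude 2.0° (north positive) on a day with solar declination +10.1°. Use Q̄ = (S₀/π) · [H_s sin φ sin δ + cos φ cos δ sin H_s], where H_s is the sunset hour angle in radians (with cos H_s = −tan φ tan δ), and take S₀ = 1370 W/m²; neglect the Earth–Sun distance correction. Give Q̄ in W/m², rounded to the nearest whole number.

cos H_s = −tan(2.0°) · tan(10.1°) = -0.0062, so H_s = arccos(-0.0062) = 90.36°. In radians, H_s = 1.5771.
H_s sin φ sin δ = 1.5771 × 0.0349 × 0.1754 = 0.0097.
cos φ cos δ sin H_s = 0.9994 × 0.9845 × 1.0000 = 0.9839.
Q̄ = (1370/π) × (0.0097 + 0.9839) = 436.08 × 0.9936 = 433.29 W/m².

433 W/m²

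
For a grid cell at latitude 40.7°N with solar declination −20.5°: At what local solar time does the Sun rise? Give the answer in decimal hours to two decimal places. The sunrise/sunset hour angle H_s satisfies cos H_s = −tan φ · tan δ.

7.25 h

−tan φ tan δ = −(0.8601)(-0.3739) = 0.3216; H_s = arccos(0.3216) = 71.24°.
Sunrise is at 12 − H_s/15 = 12 − 4.749 = 7.251 h local solar time.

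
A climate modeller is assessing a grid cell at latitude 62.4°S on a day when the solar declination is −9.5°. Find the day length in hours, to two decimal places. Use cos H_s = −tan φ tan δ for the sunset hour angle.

The sunset hour angle satisfies cos H_s = −tan φ tan δ = -0.3201, giving H_s = 108.67°.
Day length = 2 H_s / 15° h⁻¹ = 217.34° / 15 = 14.489 h.

14.49 hours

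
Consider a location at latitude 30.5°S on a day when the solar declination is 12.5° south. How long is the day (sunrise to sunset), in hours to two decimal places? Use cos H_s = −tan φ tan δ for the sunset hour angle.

The sunset hour angle satisfies cos H_s = −tan φ tan δ = -0.1306, giving H_s = 97.50°.
Day length = 2 H_s / 15° h⁻¹ = 195.00° / 15 = 13.000 h.

13.00 hours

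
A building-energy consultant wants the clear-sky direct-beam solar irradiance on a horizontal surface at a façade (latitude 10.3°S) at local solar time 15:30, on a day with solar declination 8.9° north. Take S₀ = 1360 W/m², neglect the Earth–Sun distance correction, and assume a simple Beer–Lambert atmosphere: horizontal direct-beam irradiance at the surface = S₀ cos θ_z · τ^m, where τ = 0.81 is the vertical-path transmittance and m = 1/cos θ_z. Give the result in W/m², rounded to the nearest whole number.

Hour angle H = 15° × (15.5 − 12) = 52.50°.
cos θ_z = sin(-10.3°) sin(8.9°) + cos(-10.3°) cos(8.9°) cos(52.50°) = -0.0277 + 0.5917 = 0.5640.
Air mass m = 1/cos θ_z = 1/0.5640 = 1.773; τ^m = 0.81^1.773 = 0.6882.
Surface direct beam = 1360 × 0.5640 × 0.6882 = 527.88 W/m².

528 W/m²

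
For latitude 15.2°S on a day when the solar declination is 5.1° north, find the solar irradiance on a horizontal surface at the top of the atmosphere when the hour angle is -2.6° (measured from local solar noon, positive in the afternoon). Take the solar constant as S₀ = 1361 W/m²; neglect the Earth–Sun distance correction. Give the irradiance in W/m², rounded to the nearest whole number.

1275 W/m²

With φ = -15.2°, δ = 5.1°, H = -2.60°: sin φ sin δ = -0.0233, cos φ cos δ cos H = 0.9602, so cos θ_z = 0.9369.
Top-of-atmosphere irradiance = S₀ cos θ_z = 1361 × 0.9369 = 1275.12 W/m².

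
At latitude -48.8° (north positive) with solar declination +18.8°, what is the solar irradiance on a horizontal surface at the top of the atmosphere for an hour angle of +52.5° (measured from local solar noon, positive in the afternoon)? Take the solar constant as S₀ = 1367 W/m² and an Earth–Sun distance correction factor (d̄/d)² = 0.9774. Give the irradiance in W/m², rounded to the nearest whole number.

183 W/m²

cos θ_z = sin φ sin δ + cos φ cos δ cos H = (-0.7524)(0.3223) + (0.6587)(0.9466)(0.6088) = 0.1371.
Top-of-atmosphere irradiance = S₀ (d̄/d)² cos θ_z = 1367 × 0.9774 × 0.1371 = 183.18 W/m².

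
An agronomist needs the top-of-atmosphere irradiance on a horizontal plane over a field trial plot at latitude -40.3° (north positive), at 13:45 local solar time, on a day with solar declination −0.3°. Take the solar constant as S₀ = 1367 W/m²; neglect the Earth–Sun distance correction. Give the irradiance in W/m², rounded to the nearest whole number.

Hour angle H = 15° × (13.75 − 12) = 26.25°.
With φ = -40.3°, δ = -0.3°, H = 26.25°: sin φ sin δ = 0.0034, cos φ cos δ cos H = 0.6840, so cos θ_z = 0.6874.
Top-of-atmosphere irradiance = S₀ cos θ_z = 1367 × 0.6874 = 939.68 W/m².

940 W/m²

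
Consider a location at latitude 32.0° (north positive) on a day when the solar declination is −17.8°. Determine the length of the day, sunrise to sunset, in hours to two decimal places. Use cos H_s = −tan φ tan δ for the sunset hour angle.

cos H_s = −tan(32.0°) · tan(-17.8°) = 0.2006, so H_s = arccos(0.2006) = 78.43°.
Day length = 2 H_s / 15° h⁻¹ = 156.86° / 15 = 10.457 h.

10.46 hours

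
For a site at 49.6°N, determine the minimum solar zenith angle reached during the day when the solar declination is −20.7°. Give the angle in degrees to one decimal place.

70.3°

At local solar noon the hour angle is zero, so the zenith angle is |φ − δ| = |49.6° − (-20.7°)| = 70.3°.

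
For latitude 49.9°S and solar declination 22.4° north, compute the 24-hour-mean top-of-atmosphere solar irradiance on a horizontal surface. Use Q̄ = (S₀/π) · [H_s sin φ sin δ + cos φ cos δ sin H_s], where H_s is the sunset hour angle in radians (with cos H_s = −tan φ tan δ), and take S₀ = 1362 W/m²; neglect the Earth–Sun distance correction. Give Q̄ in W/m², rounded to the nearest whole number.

−tan φ tan δ = −(-1.1875)(0.4122) = 0.4895; H_s = arccos(0.4895) = 60.69°. In radians, H_s = 1.0592.
H_s sin φ sin δ = 1.0592 × -0.7649 × 0.3811 = -0.3088.
cos φ cos δ sin H_s = 0.6441 × 0.9245 × 0.8720 = 0.5193.
Q̄ = (1362/π) × (-0.3088 + 0.5193) = 433.54 × 0.2105 = 91.26 W/m².

91 W/m²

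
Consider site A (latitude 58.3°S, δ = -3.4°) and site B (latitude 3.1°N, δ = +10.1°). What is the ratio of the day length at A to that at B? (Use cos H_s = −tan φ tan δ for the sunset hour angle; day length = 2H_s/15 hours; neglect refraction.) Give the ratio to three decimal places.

A: H_s = arccos(−tan -58.3° · tan -3.4°) = 95.52°, so 2H_s/15 = 12.7360 h.
B: H_s = arccos(−tan 3.1° · tan 10.1°) = 90.55°, so 2H_s/15 = 12.0733 h.
Ratio A/B = 12.7360 / 12.0733 = 1.0549.

1.055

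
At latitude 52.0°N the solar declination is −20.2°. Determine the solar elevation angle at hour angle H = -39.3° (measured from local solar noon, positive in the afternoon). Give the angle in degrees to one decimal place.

10.1°

cos θ_z = sin φ sin δ + cos φ cos δ cos H = (0.7880)(-0.3453) + (0.6157)(0.9385)(0.7738) = 0.1750.
θ_z = arccos(0.1750) = 79.92°, so the elevation is 90° − 79.92° = 10.08°.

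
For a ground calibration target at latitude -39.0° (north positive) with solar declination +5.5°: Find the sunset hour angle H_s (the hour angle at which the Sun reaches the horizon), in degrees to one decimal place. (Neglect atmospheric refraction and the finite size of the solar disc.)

85.5°

−tan φ tan δ = −(-0.8098)(0.0963) = 0.0780; H_s = arccos(0.0780) = 85.53°.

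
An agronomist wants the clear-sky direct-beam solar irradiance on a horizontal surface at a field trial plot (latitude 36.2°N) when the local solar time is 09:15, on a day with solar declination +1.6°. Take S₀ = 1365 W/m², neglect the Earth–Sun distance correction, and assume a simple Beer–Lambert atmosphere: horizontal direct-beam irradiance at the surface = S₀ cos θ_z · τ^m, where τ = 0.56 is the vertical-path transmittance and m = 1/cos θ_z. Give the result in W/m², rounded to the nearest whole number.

Hour angle H = 15° × (9.25 − 12) = -41.25°.
cos θ_z = sin φ sin δ + cos φ cos δ cos H = (0.5906)(0.0279) + (0.8070)(0.9996)(0.7518) = 0.6229.
Air mass m = 1/cos θ_z = 1/0.6229 = 1.605; τ^m = 0.56^1.605 = 0.3943.
Surface direct beam = 1365 × 0.6229 × 0.3943 = 335.26 W/m².

335 W/m²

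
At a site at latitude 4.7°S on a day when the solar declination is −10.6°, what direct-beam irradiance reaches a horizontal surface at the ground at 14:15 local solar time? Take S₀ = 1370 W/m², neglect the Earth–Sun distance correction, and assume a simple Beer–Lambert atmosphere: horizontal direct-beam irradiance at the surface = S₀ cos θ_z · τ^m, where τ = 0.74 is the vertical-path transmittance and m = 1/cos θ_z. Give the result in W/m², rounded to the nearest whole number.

791 W/m²

Hour angle H = 15° × (14.25 − 12) = 33.75°.
With φ = -4.7°, δ = -10.6°, H = 33.75°: sin φ sin δ = 0.0151, cos φ cos δ cos H = 0.8145, so cos θ_z = 0.8296.
Air mass m = 1/cos θ_z = 1/0.8296 = 1.205; τ^m = 0.74^1.205 = 0.6957.
Surface direct beam = 1370 × 0.8296 × 0.6957 = 790.70 W/m².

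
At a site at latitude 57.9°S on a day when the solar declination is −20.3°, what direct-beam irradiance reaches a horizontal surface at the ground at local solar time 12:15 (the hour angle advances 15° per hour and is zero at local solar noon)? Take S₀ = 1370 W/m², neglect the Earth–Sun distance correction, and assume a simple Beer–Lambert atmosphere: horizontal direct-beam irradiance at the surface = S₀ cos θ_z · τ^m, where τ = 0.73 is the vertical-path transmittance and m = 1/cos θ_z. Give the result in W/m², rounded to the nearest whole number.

Hour angle H = 15° × (12.25 − 12) = 3.75°.
cos θ_z = sin(-57.9°) sin(-20.3°) + cos(-57.9°) cos(-20.3°) cos(3.75°) = 0.2939 + 0.4973 = 0.7912.
Air mass m = 1/cos θ_z = 1/0.7912 = 1.264; τ^m = 0.73^1.264 = 0.6718.
Surface direct beam = 1370 × 0.7912 × 0.6718 = 728.19 W/m².

728 W/m²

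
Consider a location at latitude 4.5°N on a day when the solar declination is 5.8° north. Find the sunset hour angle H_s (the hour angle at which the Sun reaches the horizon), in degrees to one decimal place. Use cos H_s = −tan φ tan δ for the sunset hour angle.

90.5°

cos H_s = −tan(4.5°) · tan(5.8°) = -0.0080, so H_s = arccos(-0.0080) = 90.46°.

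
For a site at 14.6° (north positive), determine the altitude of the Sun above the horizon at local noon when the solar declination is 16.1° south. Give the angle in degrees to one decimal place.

At local solar noon the hour angle is zero, so the elevation is 90° − |φ − δ| = 90° − |14.6° − (-16.1°)| = 90° − 30.7° = 59.3°.

59.3°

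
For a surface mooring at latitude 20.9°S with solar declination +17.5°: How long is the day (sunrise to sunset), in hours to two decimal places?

11.08 hours

The sunset hour angle satisfies cos H_s = −tan φ tan δ = 0.1204, giving H_s = 83.08°.
Day length = 2 H_s / 15° h⁻¹ = 166.16° / 15 = 11.077 h.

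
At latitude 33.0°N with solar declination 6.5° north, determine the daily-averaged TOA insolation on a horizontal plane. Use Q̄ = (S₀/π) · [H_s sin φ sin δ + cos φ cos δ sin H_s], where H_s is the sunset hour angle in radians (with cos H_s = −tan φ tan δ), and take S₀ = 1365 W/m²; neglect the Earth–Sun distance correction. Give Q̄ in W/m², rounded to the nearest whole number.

cos H_s = −tan(33.0°) · tan(6.5°) = -0.0740, so H_s = arccos(-0.0740) = 94.24°. In radians, H_s = 1.6448.
H_s sin φ sin δ = 1.6448 × 0.5446 × 0.1132 = 0.1014.
cos φ cos δ sin H_s = 0.8387 × 0.9936 × 0.9973 = 0.8311.
Q̄ = (1365/π) × (0.1014 + 0.8311) = 434.49 × 0.9325 = 405.16 W/m².

405 W/m²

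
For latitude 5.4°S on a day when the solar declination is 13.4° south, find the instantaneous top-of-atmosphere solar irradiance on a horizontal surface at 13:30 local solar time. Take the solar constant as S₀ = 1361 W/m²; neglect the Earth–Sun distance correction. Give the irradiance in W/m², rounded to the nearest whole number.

Hour angle H = 15° × (13.5 − 12) = 22.50°.
cos θ_z = sin(-5.4°) sin(-13.4°) + cos(-5.4°) cos(-13.4°) cos(22.50°) = 0.0218 + 0.8947 = 0.9165.
Top-of-atmosphere irradiance = S₀ cos θ_z = 1361 × 0.9165 = 1247.36 W/m².

1247 W/m²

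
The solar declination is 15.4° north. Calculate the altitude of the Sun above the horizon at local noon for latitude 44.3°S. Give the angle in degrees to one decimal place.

At local solar noon the hour angle is zero, so the elevation is 90° − |φ − δ| = 90° − |-44.3° − (15.4°)| = 90° − 59.7° = 30.3°.

30.3°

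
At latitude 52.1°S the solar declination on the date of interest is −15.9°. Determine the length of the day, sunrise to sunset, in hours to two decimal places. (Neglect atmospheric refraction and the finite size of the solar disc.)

cos H_s = −tan(-52.1°) · tan(-15.9°) = -0.3659, so H_s = arccos(-0.3659) = 111.46°.
Day length = 2 H_s / 15° h⁻¹ = 222.92° / 15 = 14.861 h.

14.86 hours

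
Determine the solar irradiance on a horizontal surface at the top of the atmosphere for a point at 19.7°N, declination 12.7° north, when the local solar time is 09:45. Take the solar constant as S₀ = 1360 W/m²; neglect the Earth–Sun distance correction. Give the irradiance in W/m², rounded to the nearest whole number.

Hour angle H = 15° × (9.75 − 12) = -33.75°.
With φ = 19.7°, δ = 12.7°, H = -33.75°: sin φ sin δ = 0.0741, cos φ cos δ cos H = 0.7637, so cos θ_z = 0.8378.
Top-of-atmosphere irradiance = S₀ cos θ_z = 1360 × 0.8378 = 1139.41 W/m².

1139 W/m²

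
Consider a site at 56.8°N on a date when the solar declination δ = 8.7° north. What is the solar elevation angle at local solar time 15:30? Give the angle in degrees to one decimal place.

Hour angle H = 15° × (15.5 − 12) = 52.50°.
With φ = 56.8°, δ = 8.7°, H = 52.50°: sin φ sin δ = 0.1266, cos φ cos δ cos H = 0.3295, so cos θ_z = 0.4561.
θ_z = arccos(0.4561) = 62.86°, so the elevation is 90° − 62.86° = 27.14°.

27.1°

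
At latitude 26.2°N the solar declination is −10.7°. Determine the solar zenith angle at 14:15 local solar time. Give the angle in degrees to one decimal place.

49.4°

Hour angle H = 15° × (14.25 − 12) = 33.75°.
With φ = 26.2°, δ = -10.7°, H = 33.75°: sin φ sin δ = -0.0820, cos φ cos δ cos H = 0.7331, so cos θ_z = 0.6511.
θ_z = arccos(0.6511) = 49.38°.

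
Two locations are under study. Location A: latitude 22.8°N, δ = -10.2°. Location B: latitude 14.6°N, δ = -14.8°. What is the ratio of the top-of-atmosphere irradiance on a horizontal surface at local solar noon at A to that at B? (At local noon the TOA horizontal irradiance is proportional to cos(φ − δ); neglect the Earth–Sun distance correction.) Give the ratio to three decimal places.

A: cos θ_z = cos(22.8° − (-10.2°)) = 0.8387.
B: cos θ_z = cos(14.6° − (-14.8°)) = 0.8712.
Ratio A/B = 0.8387 / 0.8712 = 0.9627.

0.963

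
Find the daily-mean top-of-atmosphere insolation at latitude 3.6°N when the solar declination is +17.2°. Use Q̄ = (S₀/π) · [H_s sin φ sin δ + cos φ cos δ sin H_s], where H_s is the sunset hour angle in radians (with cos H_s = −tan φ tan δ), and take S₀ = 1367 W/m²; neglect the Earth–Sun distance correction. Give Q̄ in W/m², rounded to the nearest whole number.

428 W/m²

−tan φ tan δ = −(0.0629)(0.3096) = -0.0195; H_s = arccos(-0.0195) = 91.12°. In radians, H_s = 1.5903.
H_s sin φ sin δ = 1.5903 × 0.0628 × 0.2957 = 0.0295.
cos φ cos δ sin H_s = 0.9980 × 0.9553 × 0.9998 = 0.9532.
Q̄ = (1367/π) × (0.0295 + 0.9532) = 435.13 × 0.9827 = 427.60 W/m².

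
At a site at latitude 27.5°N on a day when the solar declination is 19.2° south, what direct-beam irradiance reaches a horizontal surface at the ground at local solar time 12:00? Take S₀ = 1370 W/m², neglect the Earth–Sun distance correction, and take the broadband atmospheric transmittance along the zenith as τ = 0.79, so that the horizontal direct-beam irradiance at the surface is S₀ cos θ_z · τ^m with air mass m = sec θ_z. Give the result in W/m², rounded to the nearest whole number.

666 W/m²

Hour angle H = 15° × (12 − 12) = 0.00°.
cos θ_z = sin(27.5°) sin(-19.2°) + cos(27.5°) cos(-19.2°) cos(0.00°) = -0.1519 + 0.8377 = 0.6858.
Air mass m = 1/cos θ_z = 1/0.6858 = 1.458; τ^m = 0.79^1.458 = 0.7092.
Surface direct beam = 1370 × 0.6858 × 0.7092 = 666.33 W/m².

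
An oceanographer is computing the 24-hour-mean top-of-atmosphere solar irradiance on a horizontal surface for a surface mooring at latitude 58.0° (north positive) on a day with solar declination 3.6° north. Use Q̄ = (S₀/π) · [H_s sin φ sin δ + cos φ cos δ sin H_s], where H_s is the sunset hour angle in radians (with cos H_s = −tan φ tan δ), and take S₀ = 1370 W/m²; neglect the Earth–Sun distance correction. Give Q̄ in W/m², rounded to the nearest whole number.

cos H_s = −tan(58.0°) · tan(3.6°) = -0.1007, so H_s = arccos(-0.1007) = 95.78°. In radians, H_s = 1.6717.
H_s sin φ sin δ = 1.6717 × 0.8480 × 0.0628 = 0.0890.
cos φ cos δ sin H_s = 0.5299 × 0.9980 × 0.9949 = 0.5261.
Q̄ = (1370/π) × (0.0890 + 0.5261) = 436.08 × 0.6151 = 268.23 W/m².

268 W/m²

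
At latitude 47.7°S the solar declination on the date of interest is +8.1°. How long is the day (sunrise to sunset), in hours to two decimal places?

10.80 hours

The sunset hour angle satisfies cos H_s = −tan φ tan δ = 0.1564, giving H_s = 81.00°.
Day length = 2 H_s / 15° h⁻¹ = 162.00° / 15 = 10.800 h.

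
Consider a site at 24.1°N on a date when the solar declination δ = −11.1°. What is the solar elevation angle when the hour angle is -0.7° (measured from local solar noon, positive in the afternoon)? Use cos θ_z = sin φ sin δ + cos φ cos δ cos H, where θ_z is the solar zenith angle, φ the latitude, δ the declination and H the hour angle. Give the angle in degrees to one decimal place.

54.8°

With φ = 24.1°, δ = -11.1°, H = -0.70°: sin φ sin δ = -0.0786, cos φ cos δ cos H = 0.8957, so cos θ_z = 0.8171.
θ_z = arccos(0.8171) = 35.20°, so the elevation is 90° − 35.20° = 54.80°.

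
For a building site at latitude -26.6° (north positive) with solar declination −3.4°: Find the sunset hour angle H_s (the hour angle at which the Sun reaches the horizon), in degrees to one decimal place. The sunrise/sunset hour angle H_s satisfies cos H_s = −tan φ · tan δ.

The sunset hour angle satisfies cos H_s = −tan φ tan δ = -0.0298, giving H_s = 91.71°.

91.7°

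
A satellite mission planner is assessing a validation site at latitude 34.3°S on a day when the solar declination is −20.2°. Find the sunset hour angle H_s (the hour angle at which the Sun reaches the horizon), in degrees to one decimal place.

cos H_s = −tan(-34.3°) · tan(-20.2°) = -0.2510, so H_s = arccos(-0.2510) = 104.54°.

104.5°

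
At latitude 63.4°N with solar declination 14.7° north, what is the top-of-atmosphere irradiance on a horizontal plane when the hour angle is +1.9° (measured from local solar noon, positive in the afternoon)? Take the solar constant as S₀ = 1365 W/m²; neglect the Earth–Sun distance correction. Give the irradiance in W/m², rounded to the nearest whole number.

901 W/m²

cos θ_z = sin φ sin δ + cos φ cos δ cos H = (0.8942)(0.2538) + (0.4478)(0.9673)(0.9995) = 0.6599.
Top-of-atmosphere irradiance = S₀ cos θ_z = 1365 × 0.6599 = 900.76 W/m².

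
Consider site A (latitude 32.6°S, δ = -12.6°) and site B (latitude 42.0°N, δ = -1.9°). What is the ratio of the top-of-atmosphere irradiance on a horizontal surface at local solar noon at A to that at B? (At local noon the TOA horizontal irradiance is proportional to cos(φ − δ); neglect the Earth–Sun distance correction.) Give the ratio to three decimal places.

1.304

A: cos θ_z = cos(-32.6° − (-12.6°)) = 0.9397.
B: cos θ_z = cos(42.0° − (-1.9°)) = 0.7206.
Ratio A/B = 0.9397 / 0.7206 = 1.3041.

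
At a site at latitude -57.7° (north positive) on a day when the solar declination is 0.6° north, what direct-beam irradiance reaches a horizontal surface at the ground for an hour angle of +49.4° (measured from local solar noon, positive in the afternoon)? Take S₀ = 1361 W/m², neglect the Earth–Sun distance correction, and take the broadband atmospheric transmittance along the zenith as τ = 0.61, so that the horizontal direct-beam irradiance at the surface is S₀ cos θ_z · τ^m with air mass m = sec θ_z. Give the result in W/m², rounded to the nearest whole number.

cos θ_z = sin φ sin δ + cos φ cos δ cos H = (-0.8453)(0.0105) + (0.5344)(0.9999)(0.6508) = 0.3389.
Air mass m = 1/cos θ_z = 1/0.3389 = 2.951; τ^m = 0.61^2.951 = 0.2325.
Surface direct beam = 1361 × 0.3389 × 0.2325 = 107.24 W/m².

107 W/m²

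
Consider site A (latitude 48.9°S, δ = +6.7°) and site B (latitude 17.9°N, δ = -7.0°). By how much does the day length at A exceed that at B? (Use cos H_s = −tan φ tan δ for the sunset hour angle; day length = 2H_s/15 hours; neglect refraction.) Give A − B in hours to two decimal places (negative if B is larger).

-0.73 h

A: H_s = arccos(−tan -48.9° · tan 6.7°) = 82.26°, so 2H_s/15 = 10.9680 h.
B: H_s = arccos(−tan 17.9° · tan -7.0°) = 87.73°, so 2H_s/15 = 11.6973 h.
A − B = 10.9680 − 11.6973 = -0.7293 h.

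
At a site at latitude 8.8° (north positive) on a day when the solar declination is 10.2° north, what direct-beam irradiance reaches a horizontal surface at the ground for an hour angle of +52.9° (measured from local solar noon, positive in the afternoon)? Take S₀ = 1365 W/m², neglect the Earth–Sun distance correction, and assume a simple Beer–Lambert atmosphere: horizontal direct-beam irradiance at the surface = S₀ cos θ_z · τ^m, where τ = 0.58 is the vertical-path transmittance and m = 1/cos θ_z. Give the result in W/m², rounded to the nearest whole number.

cos θ_z = sin(8.8°) sin(10.2°) + cos(8.8°) cos(10.2°) cos(52.90°) = 0.0271 + 0.5867 = 0.6138.
Air mass m = 1/cos θ_z = 1/0.6138 = 1.629; τ^m = 0.58^1.629 = 0.4117.
Surface direct beam = 1365 × 0.6138 × 0.4117 = 344.94 W/m².

345 W/m²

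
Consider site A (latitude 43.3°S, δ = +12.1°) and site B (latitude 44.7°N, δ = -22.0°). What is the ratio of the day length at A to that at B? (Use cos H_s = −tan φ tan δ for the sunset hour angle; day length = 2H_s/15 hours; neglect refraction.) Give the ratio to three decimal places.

1.179

A: H_s = arccos(−tan -43.3° · tan 12.1°) = 78.34°, so 2H_s/15 = 10.4453 h.
B: H_s = arccos(−tan 44.7° · tan -22.0°) = 66.43°, so 2H_s/15 = 8.8573 h.
Ratio A/B = 10.4453 / 8.8573 = 1.1793.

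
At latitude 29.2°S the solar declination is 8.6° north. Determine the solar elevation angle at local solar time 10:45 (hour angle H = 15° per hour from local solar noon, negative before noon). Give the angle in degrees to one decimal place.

48.1°

Hour angle H = 15° × (10.75 − 12) = -18.75°.
cos θ_z = sin φ sin δ + cos φ cos δ cos H = (-0.4879)(0.1495) + (0.8729)(0.9888)(0.9469) = 0.7444.
θ_z = arccos(0.7444) = 41.89°, so the elevation is 90° − 41.89° = 48.11°.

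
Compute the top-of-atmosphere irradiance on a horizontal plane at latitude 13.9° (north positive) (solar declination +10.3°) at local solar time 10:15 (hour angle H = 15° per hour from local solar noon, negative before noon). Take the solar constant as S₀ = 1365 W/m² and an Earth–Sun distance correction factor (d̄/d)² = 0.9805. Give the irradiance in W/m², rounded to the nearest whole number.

1204 W/m²

Hour angle H = 15° × (10.25 − 12) = -26.25°.
With φ = 13.9°, δ = 10.3°, H = -26.25°: sin φ sin δ = 0.0430, cos φ cos δ cos H = 0.8566, so cos θ_z = 0.8996.
Top-of-atmosphere irradiance = S₀ (d̄/d)² cos θ_z = 1365 × 0.9805 × 0.8996 = 1204.01 W/m².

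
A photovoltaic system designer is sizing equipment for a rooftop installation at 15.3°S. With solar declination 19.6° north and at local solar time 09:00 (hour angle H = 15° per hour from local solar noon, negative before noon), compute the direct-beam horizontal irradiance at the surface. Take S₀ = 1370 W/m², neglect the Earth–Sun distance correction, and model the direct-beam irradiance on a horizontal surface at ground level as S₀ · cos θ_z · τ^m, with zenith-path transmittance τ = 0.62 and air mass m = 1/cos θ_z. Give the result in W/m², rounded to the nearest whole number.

320 W/m²

Hour angle H = 15° × (9 − 12) = -45.00°.
With φ = -15.3°, δ = 19.6°, H = -45.00°: sin φ sin δ = -0.0885, cos φ cos δ cos H = 0.6425, so cos θ_z = 0.5540.
Air mass m = 1/cos θ_z = 1/0.5540 = 1.805; τ^m = 0.62^1.805 = 0.4220.
Surface direct beam = 1370 × 0.5540 × 0.4220 = 320.29 W/m².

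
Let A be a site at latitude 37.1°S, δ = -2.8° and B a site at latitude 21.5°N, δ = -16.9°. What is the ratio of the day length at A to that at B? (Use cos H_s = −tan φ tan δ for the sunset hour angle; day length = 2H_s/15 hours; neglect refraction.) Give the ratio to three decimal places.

1.108

A: H_s = arccos(−tan -37.1° · tan -2.8°) = 92.12°, so 2H_s/15 = 12.2827 h.
B: H_s = arccos(−tan 21.5° · tan -16.9°) = 83.13°, so 2H_s/15 = 11.0840 h.
Ratio A/B = 12.2827 / 11.0840 = 1.1081.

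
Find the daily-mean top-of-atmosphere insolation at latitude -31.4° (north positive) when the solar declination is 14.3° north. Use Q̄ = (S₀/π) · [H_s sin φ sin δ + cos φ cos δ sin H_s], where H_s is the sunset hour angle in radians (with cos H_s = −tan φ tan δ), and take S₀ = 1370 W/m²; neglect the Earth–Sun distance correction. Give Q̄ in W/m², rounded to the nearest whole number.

277 W/m²

cos H_s = −tan(-31.4°) · tan(14.3°) = 0.1556, so H_s = arccos(0.1556) = 81.05°. In radians, H_s = 1.4146.
H_s sin φ sin δ = 1.4146 × -0.5210 × 0.2470 = -0.1820.
cos φ cos δ sin H_s = 0.8536 × 0.9690 × 0.9878 = 0.8170.
Q̄ = (1370/π) × (-0.1820 + 0.8170) = 436.08 × 0.6350 = 276.91 W/m².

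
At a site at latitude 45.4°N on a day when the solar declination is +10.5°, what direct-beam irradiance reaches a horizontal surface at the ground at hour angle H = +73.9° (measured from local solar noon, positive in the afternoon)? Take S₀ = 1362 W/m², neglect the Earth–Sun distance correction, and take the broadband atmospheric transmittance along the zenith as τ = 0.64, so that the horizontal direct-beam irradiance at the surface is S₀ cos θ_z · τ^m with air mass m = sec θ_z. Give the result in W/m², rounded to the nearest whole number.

cos θ_z = sin(45.4°) sin(10.5°) + cos(45.4°) cos(10.5°) cos(73.90°) = 0.1298 + 0.1915 = 0.3213.
Air mass m = 1/cos θ_z = 1/0.3213 = 3.112; τ^m = 0.64^3.112 = 0.2494.
Surface direct beam = 1362 × 0.3213 × 0.2494 = 109.14 W/m².

109 W/m²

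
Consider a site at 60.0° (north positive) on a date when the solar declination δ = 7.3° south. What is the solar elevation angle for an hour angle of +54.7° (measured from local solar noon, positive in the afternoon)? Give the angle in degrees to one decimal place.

With φ = 60.0°, δ = -7.3°, H = 54.70°: sin φ sin δ = -0.1100, cos φ cos δ cos H = 0.2866, so cos θ_z = 0.1766.
θ_z = arccos(0.1766) = 79.83°, so the elevation is 90° − 79.83° = 10.17°.

10.2°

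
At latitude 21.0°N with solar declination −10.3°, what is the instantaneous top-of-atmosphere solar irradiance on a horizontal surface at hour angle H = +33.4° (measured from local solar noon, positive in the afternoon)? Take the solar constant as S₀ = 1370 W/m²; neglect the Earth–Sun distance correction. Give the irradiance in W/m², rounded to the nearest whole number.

With φ = 21.0°, δ = -10.3°, H = 33.40°: sin φ sin δ = -0.0641, cos φ cos δ cos H = 0.7668, so cos θ_z = 0.7027.
Top-of-atmosphere irradiance = S₀ cos θ_z = 1370 × 0.7027 = 962.70 W/m².

963 W/m²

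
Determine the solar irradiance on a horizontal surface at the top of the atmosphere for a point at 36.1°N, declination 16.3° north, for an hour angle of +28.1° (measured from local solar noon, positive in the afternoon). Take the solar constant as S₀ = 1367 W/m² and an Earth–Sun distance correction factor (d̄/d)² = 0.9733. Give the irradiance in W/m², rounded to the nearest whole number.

With φ = 36.1°, δ = 16.3°, H = 28.10°: sin φ sin δ = 0.1654, cos φ cos δ cos H = 0.6841, so cos θ_z = 0.8495.
Top-of-atmosphere irradiance = S₀ (d̄/d)² cos θ_z = 1367 × 0.9733 × 0.8495 = 1130.26 W/m².

1130 W/m²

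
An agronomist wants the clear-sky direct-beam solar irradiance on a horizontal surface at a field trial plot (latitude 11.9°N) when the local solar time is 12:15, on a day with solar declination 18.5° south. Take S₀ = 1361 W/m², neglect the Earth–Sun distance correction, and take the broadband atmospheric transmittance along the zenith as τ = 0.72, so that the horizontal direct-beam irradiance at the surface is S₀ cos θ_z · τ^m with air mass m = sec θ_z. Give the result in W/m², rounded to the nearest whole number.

Hour angle H = 15° × (12.25 − 12) = 3.75°.
cos θ_z = sin(11.9°) sin(-18.5°) + cos(11.9°) cos(-18.5°) cos(3.75°) = -0.0654 + 0.9260 = 0.8606.
Air mass m = 1/cos θ_z = 1/0.8606 = 1.162; τ^m = 0.72^1.162 = 0.6827.
Surface direct beam = 1361 × 0.8606 × 0.6827 = 799.63 W/m².

800 W/m²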